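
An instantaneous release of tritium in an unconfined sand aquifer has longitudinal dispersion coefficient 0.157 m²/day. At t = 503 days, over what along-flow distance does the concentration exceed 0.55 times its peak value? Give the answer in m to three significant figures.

27.5 m

The plume is Gaussian with σ = √(2Dt) = √(2 × 0.157 × 503) = 12.57 m.
C/C_peak = exp(−Δx²/(2σ²)) = 0.55 ⇒ Δx = σ·√(−2 ln 0.55) = 12.57 × 1.093 = 13.74 m.
Width = 2Δx = 27.5 m.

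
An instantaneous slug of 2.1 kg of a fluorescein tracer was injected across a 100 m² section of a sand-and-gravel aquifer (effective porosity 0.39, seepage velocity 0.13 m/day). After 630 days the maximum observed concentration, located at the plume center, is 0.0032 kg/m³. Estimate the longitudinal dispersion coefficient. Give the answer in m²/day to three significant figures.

0.0358 m²/day

At the plume center C_max = M/(n_e·A·√(4πDt)), so D = M²/(4πt·(n_e·A·C_max)²).
n_e·A·C_max = 0.39 × 100 × 0.0032 = 0.1248 kg/m.
D = 2.1²/(4π × 630 × 0.1248²) = 0.0358 m²/day.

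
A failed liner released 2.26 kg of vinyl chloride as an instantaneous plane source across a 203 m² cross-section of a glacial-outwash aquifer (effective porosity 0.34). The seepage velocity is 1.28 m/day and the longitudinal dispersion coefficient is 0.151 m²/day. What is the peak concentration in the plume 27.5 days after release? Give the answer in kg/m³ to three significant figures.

0.00453 kg/m³

The peak of an instantaneous 1D plume sits at x = vt; there the Gaussian factor is 1 and C_max = M/(n_e·A·√(4πDt)), where n_e·A is the pore area the mass is dissolved in.
√(4πDt) = √(4π × 0.151 × 27.5) = 7.224 m, so C_max = 2.26/(0.34 × 203 × 7.224) = 0.00453 kg/m³.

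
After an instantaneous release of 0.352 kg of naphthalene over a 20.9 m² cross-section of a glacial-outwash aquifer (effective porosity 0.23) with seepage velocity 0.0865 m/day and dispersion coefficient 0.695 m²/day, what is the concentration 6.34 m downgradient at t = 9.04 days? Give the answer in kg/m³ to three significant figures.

0.00241 kg/m³

For an instantaneous plane source, C(x,t) = M/(n_e·A·√(4πDt)) · exp(−(x−vt)²/(4Dt)), with n_e·A the pore (flow) area.
Plume center vt = 0.0865 × 9.04 = 0.78196 m, so the well at 6.34 m is 5.55804 m downgradient of the peak.
√(4πDt) = 8.885 m, giving peak height M/(n_e·A·√(4πDt)) = 0.352/(0.23 × 20.9 × 8.885) = 0.008242 kg/m³.
(x−vt)²/(4Dt) = (5.55804)²/(4 × 0.695 × 9.04) = 1.229; exp(−1.229) = 0.2926.
C = 0.008242 × 0.2926 = 0.00241 kg/m³.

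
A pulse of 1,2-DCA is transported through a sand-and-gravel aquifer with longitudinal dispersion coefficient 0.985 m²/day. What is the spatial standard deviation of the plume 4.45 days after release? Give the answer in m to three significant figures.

Dispersive spreading gives a Gaussian with σ² = 2Dt; advection only shifts the center.
σ = √(2 × 0.985 × 4.45) = 2.96 m.

2.96 m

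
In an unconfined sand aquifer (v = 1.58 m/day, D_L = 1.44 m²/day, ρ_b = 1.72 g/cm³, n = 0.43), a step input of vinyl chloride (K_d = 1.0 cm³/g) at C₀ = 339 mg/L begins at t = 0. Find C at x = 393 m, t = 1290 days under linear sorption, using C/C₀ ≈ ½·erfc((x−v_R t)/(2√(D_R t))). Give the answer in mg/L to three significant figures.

239 mg/L

Retardation factor R = 1 + ρ_b·K_d/n = 1 + 1.72 × 1.0/0.43 = 5.000.
Sorption retards both mechanisms: v_R = v/R = 0.3160 m/day, D_R = D/R = 0.2880 m²/day.
v_R·t = 0.3160 × 1290 = 407.64 m; 2√(D_R t) = 38.55 m; argument = (393 − 407.64)/38.55 = -0.3798.
C = C₀ × ½·erfc(-0.3798) = 339 × 0.7044 = 239 mg/L.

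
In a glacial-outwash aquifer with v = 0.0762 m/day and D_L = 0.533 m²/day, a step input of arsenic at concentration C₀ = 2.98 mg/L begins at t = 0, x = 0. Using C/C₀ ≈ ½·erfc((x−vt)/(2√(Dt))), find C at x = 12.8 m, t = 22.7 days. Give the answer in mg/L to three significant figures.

0.0364 mg/L

For a continuous step input, C/C₀ ≈ ½·erfc((x−vt)/(2√(Dt))).
vt = 0.0762 × 22.7 = 1.72974 m and 2√(Dt) = 2√(0.533 × 22.7) = 6.957 m.
Argument (x−vt)/(2√(Dt)) = (12.8 − 1.72974)/6.957 = 1.591; ½·erfc(1.591) = 0.01222.
C = 2.98 × 0.01222 = 0.0364 mg/L.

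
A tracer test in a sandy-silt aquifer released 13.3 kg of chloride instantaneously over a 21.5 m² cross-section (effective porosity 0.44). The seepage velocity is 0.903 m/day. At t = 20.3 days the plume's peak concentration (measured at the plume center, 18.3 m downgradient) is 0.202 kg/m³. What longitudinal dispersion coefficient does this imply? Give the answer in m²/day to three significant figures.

0.190 m²/day

At the plume center C_max = M/(n_e·A·√(4πDt)), so D = M²/(4πt·(n_e·A·C_max)²).
n_e·A·C_max = 0.44 × 21.5 × 0.202 = 1.911 kg/m.
D = 13.3²/(4π × 20.3 × 1.911²) = 0.190 m²/day.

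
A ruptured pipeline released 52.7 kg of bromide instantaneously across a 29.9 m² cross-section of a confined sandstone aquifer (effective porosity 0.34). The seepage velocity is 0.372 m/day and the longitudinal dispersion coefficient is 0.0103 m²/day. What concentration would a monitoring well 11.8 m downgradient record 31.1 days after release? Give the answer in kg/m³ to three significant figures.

For an instantaneous plane source, C(x,t) = M/(n_e·A·√(4πDt)) · exp(−(x−vt)²/(4Dt)), with n_e·A the pore (flow) area.
Plume center vt = 0.372 × 31.1 = 11.5692 m, so the well at 11.8 m is 0.2308 m downgradient of the peak.
√(4πDt) = 2.006 m, giving peak height M/(n_e·A·√(4πDt)) = 52.7/(0.34 × 29.9 × 2.006) = 2.584 kg/m³.
(x−vt)²/(4Dt) = (0.2308)²/(4 × 0.0103 × 31.1) = 0.04157; exp(−0.04157) = 0.9593.
C = 2.584 × 0.9593 = 2.48 kg/m³.

2.48 kg/m³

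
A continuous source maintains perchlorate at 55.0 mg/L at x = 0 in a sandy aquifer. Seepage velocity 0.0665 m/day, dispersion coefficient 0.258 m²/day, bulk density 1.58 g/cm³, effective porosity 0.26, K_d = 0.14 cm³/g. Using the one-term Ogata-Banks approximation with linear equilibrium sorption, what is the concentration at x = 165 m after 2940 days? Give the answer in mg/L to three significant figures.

1.05 mg/L

Retardation factor R = 1 + ρ_b·K_d/n = 1 + 1.58 × 0.14/0.26 = 1.851.
Sorption retards both mechanisms: v_R = v/R = 0.03593 m/day, D_R = D/R = 0.1394 m²/day.
v_R·t = 0.03593 × 2940 = 105.6342 m; 2√(D_R t) = 40.49 m; argument = (165 − 105.6342)/40.49 = 1.466.
C = C₀ × ½·erfc(1.466) = 55.0 × 0.01908 = 1.05 mg/L.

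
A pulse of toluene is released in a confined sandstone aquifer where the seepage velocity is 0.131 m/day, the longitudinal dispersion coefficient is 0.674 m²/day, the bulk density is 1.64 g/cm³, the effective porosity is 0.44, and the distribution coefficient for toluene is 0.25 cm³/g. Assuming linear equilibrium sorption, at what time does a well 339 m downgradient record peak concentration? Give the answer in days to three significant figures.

Retardation factor R = 1 + ρ_b·K_d/n = 1 + 1.64 × 0.25/0.44 = 1.932.
Sorption retards both mechanisms: v_R = v/R = 0.06781 m/day, D_R = D/R = 0.3489 m²/day.
Peak time from v_R²t² + 2D_R t − x² = 0: t = (√(D_R² + v_R²x²) − D_R)/v_R².
√(D_R² + v_R²x²) = √(0.3489² + 0.06781² × 339²) = 22.99; v_R² = 0.004598.
t = (22.99 − 0.3489)/0.004598 = 4920 days.

4920 days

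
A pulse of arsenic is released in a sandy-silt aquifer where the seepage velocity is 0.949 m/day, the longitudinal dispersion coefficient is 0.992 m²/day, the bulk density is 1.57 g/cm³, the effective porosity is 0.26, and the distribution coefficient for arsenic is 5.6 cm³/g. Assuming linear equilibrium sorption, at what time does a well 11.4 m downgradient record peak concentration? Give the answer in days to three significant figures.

382 days

Retardation factor R = 1 + ρ_b·K_d/n = 1 + 1.57 × 5.6/0.26 = 34.82.
Sorption retards both mechanisms: v_R = v/R = 0.02725 m/day, D_R = D/R = 0.02849 m²/day.
Peak time from v_R²t² + 2D_R t − x² = 0: t = (√(D_R² + v_R²x²) − D_R)/v_R².
√(D_R² + v_R²x²) = √(0.02849² + 0.02725² × 11.4²) = 0.3120; v_R² = 0.0007426.
t = (0.3120 − 0.02849)/0.0007426 = 382 days.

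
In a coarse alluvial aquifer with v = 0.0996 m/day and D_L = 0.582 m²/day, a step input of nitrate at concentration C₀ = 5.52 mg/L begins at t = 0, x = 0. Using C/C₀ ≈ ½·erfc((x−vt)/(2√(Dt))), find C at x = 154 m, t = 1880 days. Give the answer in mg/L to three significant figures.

4.20 mg/L

For a continuous step input, C/C₀ ≈ ½·erfc((x−vt)/(2√(Dt))).
vt = 0.0996 × 1880 = 187.248 m and 2√(Dt) = 2√(0.582 × 1880) = 66.16 m.
Argument (x−vt)/(2√(Dt)) = (154 − 187.248)/66.16 = -0.5025; ½·erfc(-0.5025) = 0.7613.
C = 5.52 × 0.7613 = 4.20 mg/L.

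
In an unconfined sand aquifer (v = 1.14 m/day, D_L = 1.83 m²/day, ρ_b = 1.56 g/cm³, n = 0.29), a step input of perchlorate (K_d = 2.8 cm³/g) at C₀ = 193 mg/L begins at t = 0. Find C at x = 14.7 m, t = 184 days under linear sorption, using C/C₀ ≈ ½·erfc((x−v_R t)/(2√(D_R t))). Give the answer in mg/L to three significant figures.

77.2 mg/L

Retardation factor R = 1 + ρ_b·K_d/n = 1 + 1.56 × 2.8/0.29 = 16.06.
Sorption retards both mechanisms: v_R = v/R = 0.07098 m/day, D_R = D/R = 0.1139 m²/day.
v_R·t = 0.07098 × 184 = 13.06032 m; 2√(D_R t) = 9.156 m; argument = (14.7 − 13.06032)/9.156 = 0.1791.
C = C₀ × ½·erfc(0.1791) = 193 × 0.4000 = 77.2 mg/L.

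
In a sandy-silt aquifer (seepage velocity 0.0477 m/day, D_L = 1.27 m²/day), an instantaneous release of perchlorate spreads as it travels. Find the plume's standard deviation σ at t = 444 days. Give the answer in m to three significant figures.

33.6 m

Dispersive spreading gives a Gaussian with σ² = 2Dt; advection only shifts the center.
σ = √(2 × 1.27 × 444) = 33.6 m.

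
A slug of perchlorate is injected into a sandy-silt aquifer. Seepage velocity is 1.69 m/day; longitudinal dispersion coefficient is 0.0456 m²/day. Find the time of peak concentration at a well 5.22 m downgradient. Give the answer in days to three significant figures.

3.07 days

For the 1D instantaneous-source solution, setting ∂C/∂t = 0 at fixed x gives v²t² + 2Dt − x² = 0, so t = (√(D² + v²x²) − D)/v².
√(D² + v²x²) = √(0.0456² + 1.69² × 5.22²) = 8.822; v² = 2.8561.
t = (8.822 − 0.0456)/2.8561 = 3.07 days (vs. the pure-advection estimate x/v = 3.09 d).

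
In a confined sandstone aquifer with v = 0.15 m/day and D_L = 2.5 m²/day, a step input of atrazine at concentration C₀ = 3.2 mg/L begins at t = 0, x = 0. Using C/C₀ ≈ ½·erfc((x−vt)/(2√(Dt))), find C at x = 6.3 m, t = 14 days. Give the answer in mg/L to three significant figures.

For a continuous step input, C/C₀ ≈ ½·erfc((x−vt)/(2√(Dt))).
vt = 0.15 × 14 = 2.1 m and 2√(Dt) = 2√(2.5 × 14) = 11.83 m.
Argument (x−vt)/(2√(Dt)) = (6.3 − 2.1)/11.83 = 0.3550; ½·erfc(0.3550) = 0.3078.
C = 3.2 × 0.3078 = 0.985 mg/L.

0.985 mg/L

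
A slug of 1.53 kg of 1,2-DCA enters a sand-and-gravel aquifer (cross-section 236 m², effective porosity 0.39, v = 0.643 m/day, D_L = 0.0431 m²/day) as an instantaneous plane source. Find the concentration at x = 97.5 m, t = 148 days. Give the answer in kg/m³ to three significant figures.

For an instantaneous plane source, C(x,t) = M/(n_e·A·√(4πDt)) · exp(−(x−vt)²/(4Dt)), with n_e·A the pore (flow) area.
Plume center vt = 0.643 × 148 = 95.164 m, so the well at 97.5 m is 2.336 m downgradient of the peak.
√(4πDt) = 8.953 m, giving peak height M/(n_e·A·√(4πDt)) = 1.53/(0.39 × 236 × 8.953) = 0.001857 kg/m³.
(x−vt)²/(4Dt) = (2.336)²/(4 × 0.0431 × 148) = 0.2139; exp(−0.2139) = 0.8074.
C = 0.001857 × 0.8074 = 0.00150 kg/m³.

0.00150 kg/m³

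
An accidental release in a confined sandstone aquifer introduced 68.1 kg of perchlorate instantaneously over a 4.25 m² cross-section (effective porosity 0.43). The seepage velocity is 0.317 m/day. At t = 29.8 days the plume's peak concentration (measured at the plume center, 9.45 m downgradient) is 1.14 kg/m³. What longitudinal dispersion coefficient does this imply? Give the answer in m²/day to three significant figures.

At the plume center C_max = M/(n_e·A·√(4πDt)), so D = M²/(4πt·(n_e·A·C_max)²).
n_e·A·C_max = 0.43 × 4.25 × 1.14 = 2.083 kg/m.
D = 68.1²/(4π × 29.8 × 2.083²) = 2.85 m²/day.

2.85 m²/day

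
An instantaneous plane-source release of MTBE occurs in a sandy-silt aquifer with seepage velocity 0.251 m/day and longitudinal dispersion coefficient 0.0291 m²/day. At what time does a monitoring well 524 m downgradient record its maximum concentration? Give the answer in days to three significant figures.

2090 days

For the 1D instantaneous-source solution, setting ∂C/∂t = 0 at fixed x gives v²t² + 2Dt − x² = 0, so t = (√(D² + v²x²) − D)/v².
√(D² + v²x²) = √(0.0291² + 0.251² × 524²) = 131.5; v² = 0.063001.
t = (131.5 − 0.0291)/0.063001 = 2090 days (vs. the pure-advection estimate x/v = 2090 d).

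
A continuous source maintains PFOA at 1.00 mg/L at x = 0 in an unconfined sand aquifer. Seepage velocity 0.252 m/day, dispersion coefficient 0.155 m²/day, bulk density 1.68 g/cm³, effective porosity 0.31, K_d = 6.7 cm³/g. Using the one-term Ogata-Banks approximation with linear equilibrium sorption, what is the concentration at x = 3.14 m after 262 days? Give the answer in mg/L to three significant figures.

Retardation factor R = 1 + ρ_b·K_d/n = 1 + 1.68 × 6.7/0.31 = 37.31.
Sorption retards both mechanisms: v_R = v/R = 0.006754 m/day, D_R = D/R = 0.004154 m²/day.
v_R·t = 0.006754 × 262 = 1.769548 m; 2√(D_R t) = 2.086 m; argument = (3.14 − 1.769548)/2.086 = 0.6570.
C = C₀ × ½·erfc(0.6570) = 1.00 × 0.1764 = 0.176 mg/L.

0.176 mg/L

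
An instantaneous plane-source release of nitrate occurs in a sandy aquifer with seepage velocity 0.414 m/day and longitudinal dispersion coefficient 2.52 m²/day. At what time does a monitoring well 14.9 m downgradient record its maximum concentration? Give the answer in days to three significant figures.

24.2 days

For the 1D instantaneous-source solution, setting ∂C/∂t = 0 at fixed x gives v²t² + 2Dt − x² = 0, so t = (√(D² + v²x²) − D)/v².
√(D² + v²x²) = √(2.52² + 0.414² × 14.9²) = 6.663; v² = 0.171396.
t = (6.663 − 2.52)/0.171396 = 24.2 days (vs. the pure-advection estimate x/v = 36.0 d).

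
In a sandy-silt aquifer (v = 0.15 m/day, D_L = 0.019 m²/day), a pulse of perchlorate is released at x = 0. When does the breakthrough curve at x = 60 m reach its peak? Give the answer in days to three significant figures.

399 days

For the 1D instantaneous-source solution, setting ∂C/∂t = 0 at fixed x gives v²t² + 2Dt − x² = 0, so t = (√(D² + v²x²) − D)/v².
√(D² + v²x²) = √(0.019² + 0.15² × 60²) = 9.000; v² = 0.0225.
t = (9.000 − 0.019)/0.0225 = 399 days (vs. the pure-advection estimate x/v = 400 d).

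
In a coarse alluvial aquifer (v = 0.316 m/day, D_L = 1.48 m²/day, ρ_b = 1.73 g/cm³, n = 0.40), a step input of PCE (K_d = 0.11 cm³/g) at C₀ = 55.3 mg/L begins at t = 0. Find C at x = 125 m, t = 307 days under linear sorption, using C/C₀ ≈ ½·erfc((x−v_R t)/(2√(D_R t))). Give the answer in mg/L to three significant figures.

Retardation factor R = 1 + ρ_b·K_d/n = 1 + 1.73 × 0.11/0.40 = 1.476.
Sorption retards both mechanisms: v_R = v/R = 0.2141 m/day, D_R = D/R = 1.003 m²/day.
v_R·t = 0.2141 × 307 = 65.7287 m; 2√(D_R t) = 35.10 m; argument = (125 − 65.7287)/35.10 = 1.689.
C = C₀ × ½·erfc(1.689) = 55.3 × 0.008456 = 0.468 mg/L.

0.468 mg/L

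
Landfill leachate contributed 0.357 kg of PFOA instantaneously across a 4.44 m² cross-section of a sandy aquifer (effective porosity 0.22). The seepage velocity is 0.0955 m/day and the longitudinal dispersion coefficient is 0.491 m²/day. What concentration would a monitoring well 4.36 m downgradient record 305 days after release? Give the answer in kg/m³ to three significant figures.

For an instantaneous plane source, C(x,t) = M/(n_e·A·√(4πDt)) · exp(−(x−vt)²/(4Dt)), with n_e·A the pore (flow) area.
Plume center vt = 0.0955 × 305 = 29.1275 m, so the well at 4.36 m is 24.7675 m upgradient of the peak.
√(4πDt) = 43.38 m, giving peak height M/(n_e·A·√(4πDt)) = 0.357/(0.22 × 4.44 × 43.38) = 0.008425 kg/m³.
(x−vt)²/(4Dt) = (-24.7675)²/(4 × 0.491 × 305) = 1.024; exp(−1.024) = 0.3592.
C = 0.008425 × 0.3592 = 0.00303 kg/m³.

0.00303 kg/m³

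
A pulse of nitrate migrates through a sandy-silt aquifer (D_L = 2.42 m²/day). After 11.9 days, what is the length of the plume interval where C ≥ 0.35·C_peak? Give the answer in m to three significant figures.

22.0 m

The plume is Gaussian with σ = √(2Dt) = √(2 × 2.42 × 11.9) = 7.589 m.
C/C_peak = exp(−Δx²/(2σ²)) = 0.35 ⇒ Δx = σ·√(−2 ln 0.35) = 7.589 × 1.449 = 11.00 m.
Width = 2Δx = 22.0 m.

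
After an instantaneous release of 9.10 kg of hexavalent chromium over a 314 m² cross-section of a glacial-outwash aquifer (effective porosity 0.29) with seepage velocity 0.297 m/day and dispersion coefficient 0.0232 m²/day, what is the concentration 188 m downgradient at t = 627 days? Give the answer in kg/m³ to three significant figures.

For an instantaneous plane source, C(x,t) = M/(n_e·A·√(4πDt)) · exp(−(x−vt)²/(4Dt)), with n_e·A the pore (flow) area.
Plume center vt = 0.297 × 627 = 186.219 m, so the well at 188 m is 1.781 m downgradient of the peak.
√(4πDt) = 13.52 m, giving peak height M/(n_e·A·√(4πDt)) = 9.10/(0.29 × 314 × 13.52) = 0.007392 kg/m³.
(x−vt)²/(4Dt) = (1.781)²/(4 × 0.0232 × 627) = 0.05451; exp(−0.05451) = 0.9469.
C = 0.007392 × 0.9469 = 0.00700 kg/m³.

0.00700 kg/m³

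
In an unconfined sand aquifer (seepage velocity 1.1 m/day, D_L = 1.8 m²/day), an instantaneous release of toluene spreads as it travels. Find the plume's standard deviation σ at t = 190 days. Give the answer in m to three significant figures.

26.2 m

Dispersive spreading gives a Gaussian with σ² = 2Dt; advection only shifts the center.
σ = √(2 × 1.8 × 190) = 26.2 m.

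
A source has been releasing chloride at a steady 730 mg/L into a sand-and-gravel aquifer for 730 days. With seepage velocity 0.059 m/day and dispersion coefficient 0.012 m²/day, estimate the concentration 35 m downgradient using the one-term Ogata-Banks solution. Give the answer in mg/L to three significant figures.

710 mg/L

For a continuous step input, C/C₀ ≈ ½·erfc((x−vt)/(2√(Dt))).
vt = 0.059 × 730 = 43.07 m and 2√(Dt) = 2√(0.012 × 730) = 5.919 m.
Argument (x−vt)/(2√(Dt)) = (35 − 43.07)/5.919 = -1.363; ½·erfc(-1.363) = 0.9730.
C = 730 × 0.9730 = 710 mg/L.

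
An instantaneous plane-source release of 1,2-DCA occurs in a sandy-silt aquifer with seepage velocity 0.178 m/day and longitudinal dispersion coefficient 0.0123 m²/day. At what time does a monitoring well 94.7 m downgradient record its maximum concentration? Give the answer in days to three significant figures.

532 days

For the 1D instantaneous-source solution, setting ∂C/∂t = 0 at fixed x gives v²t² + 2Dt − x² = 0, so t = (√(D² + v²x²) − D)/v².
√(D² + v²x²) = √(0.0123² + 0.178² × 94.7²) = 16.86; v² = 0.031684.
t = (16.86 − 0.0123)/0.031684 = 532 days (vs. the pure-advection estimate x/v = 532 d).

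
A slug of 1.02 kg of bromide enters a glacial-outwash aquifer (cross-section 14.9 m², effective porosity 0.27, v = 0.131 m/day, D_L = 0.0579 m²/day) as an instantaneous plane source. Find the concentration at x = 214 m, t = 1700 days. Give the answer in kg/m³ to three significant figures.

0.00595 kg/m³

For an instantaneous plane source, C(x,t) = M/(n_e·A·√(4πDt)) · exp(−(x−vt)²/(4Dt)), with n_e·A the pore (flow) area.
Plume center vt = 0.131 × 1700 = 222.7 m, so the well at 214 m is 8.7 m upgradient of the peak.
√(4πDt) = 35.17 m, giving peak height M/(n_e·A·√(4πDt)) = 1.02/(0.27 × 14.9 × 35.17) = 0.007209 kg/m³.
(x−vt)²/(4Dt) = (-8.7)²/(4 × 0.0579 × 1700) = 0.1922; exp(−0.1922) = 0.8251.
C = 0.007209 × 0.8251 = 0.00595 kg/m³.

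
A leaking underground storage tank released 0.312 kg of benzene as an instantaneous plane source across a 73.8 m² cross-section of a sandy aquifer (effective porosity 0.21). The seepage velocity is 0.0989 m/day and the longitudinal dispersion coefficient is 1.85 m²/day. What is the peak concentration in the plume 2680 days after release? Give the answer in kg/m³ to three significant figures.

The peak of an instantaneous 1D plume sits at x = vt; there the Gaussian factor is 1 and C_max = M/(n_e·A·√(4πDt)), where n_e·A is the pore area the mass is dissolved in.
√(4πDt) = √(4π × 1.85 × 2680) = 249.6 m, so C_max = 0.312/(0.21 × 73.8 × 249.6) = 8.07e-05 kg/m³.

8.07e-05 kg/m³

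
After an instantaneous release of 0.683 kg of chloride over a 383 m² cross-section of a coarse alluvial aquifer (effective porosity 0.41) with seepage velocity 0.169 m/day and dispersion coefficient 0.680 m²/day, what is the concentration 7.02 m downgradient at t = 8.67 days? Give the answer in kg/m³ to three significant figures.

For an instantaneous plane source, C(x,t) = M/(n_e·A·√(4πDt)) · exp(−(x−vt)²/(4Dt)), with n_e·A the pore (flow) area.
Plume center vt = 0.169 × 8.67 = 1.46523 m, so the well at 7.02 m is 5.55477 m downgradient of the peak.
√(4πDt) = 8.607 m, giving peak height M/(n_e·A·√(4πDt)) = 0.683/(0.41 × 383 × 8.607) = 0.0005053 kg/m³.
(x−vt)²/(4Dt) = (5.55477)²/(4 × 0.680 × 8.67) = 1.308; exp(−1.308) = 0.2704.
C = 0.0005053 × 0.2704 = 0.000137 kg/m³.

0.000137 kg/m³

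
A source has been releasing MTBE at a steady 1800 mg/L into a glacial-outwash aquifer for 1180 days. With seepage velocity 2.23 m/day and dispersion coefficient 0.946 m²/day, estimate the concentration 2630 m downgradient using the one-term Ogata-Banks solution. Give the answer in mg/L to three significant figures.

921 mg/L

For a continuous step input, C/C₀ ≈ ½·erfc((x−vt)/(2√(Dt))).
vt = 2.23 × 1180 = 2631.4 m and 2√(Dt) = 2√(0.946 × 1180) = 66.82 m.
Argument (x−vt)/(2√(Dt)) = (2630 − 2631.4)/66.82 = -0.02095; ½·erfc(-0.02095) = 0.5118.
C = 1800 × 0.5118 = 921 mg/L.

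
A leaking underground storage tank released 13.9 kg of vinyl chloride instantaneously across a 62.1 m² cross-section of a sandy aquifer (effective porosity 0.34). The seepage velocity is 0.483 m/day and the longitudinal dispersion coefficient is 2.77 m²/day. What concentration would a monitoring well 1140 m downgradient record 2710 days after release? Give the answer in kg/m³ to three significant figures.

For an instantaneous plane source, C(x,t) = M/(n_e·A·√(4πDt)) · exp(−(x−vt)²/(4Dt)), with n_e·A the pore (flow) area.
Plume center vt = 0.483 × 2710 = 1308.93 m, so the well at 1140 m is 168.93 m upgradient of the peak.
√(4πDt) = 307.1 m, giving peak height M/(n_e·A·√(4πDt)) = 13.9/(0.34 × 62.1 × 307.1) = 0.002144 kg/m³.
(x−vt)²/(4Dt) = (-168.93)²/(4 × 2.77 × 2710) = 0.9504; exp(−0.9504) = 0.3866.
C = 0.002144 × 0.3866 = 0.000829 kg/m³.

0.000829 kg/m³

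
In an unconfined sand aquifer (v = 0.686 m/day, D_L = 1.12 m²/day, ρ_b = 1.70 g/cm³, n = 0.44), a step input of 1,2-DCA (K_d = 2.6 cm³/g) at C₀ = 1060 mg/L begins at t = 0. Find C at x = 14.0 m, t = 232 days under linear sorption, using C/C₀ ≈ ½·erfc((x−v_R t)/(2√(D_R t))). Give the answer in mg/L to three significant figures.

555 mg/L

Retardation factor R = 1 + ρ_b·K_d/n = 1 + 1.70 × 2.6/0.44 = 11.05.
Sorption retards both mechanisms: v_R = v/R = 0.06208 m/day, D_R = D/R = 0.1014 m²/day.
v_R·t = 0.06208 × 232 = 14.40256 m; 2√(D_R t) = 9.700 m; argument = (14.0 − 14.40256)/9.700 = -0.04150.
C = C₀ × ½·erfc(-0.04150) = 1060 × 0.5234 = 555 mg/L.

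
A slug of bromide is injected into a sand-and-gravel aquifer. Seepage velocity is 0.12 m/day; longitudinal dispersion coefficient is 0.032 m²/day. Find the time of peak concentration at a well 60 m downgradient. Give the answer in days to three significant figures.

For the 1D instantaneous-source solution, setting ∂C/∂t = 0 at fixed x gives v²t² + 2Dt − x² = 0, so t = (√(D² + v²x²) − D)/v².
√(D² + v²x²) = √(0.032² + 0.12² × 60²) = 7.200; v² = 0.0144.
t = (7.200 − 0.032)/0.0144 = 498 days (vs. the pure-advection estimate x/v = 500 d).

498 days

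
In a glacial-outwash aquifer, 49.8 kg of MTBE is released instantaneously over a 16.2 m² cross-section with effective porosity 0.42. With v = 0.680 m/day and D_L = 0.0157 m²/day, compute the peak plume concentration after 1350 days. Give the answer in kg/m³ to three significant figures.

The peak of an instantaneous 1D plume sits at x = vt; there the Gaussian factor is 1 and C_max = M/(n_e·A·√(4πDt)), where n_e·A is the pore area the mass is dissolved in.
√(4πDt) = √(4π × 0.0157 × 1350) = 16.32 m, so C_max = 49.8/(0.42 × 16.2 × 16.32) = 0.448 kg/m³.

0.448 kg/m³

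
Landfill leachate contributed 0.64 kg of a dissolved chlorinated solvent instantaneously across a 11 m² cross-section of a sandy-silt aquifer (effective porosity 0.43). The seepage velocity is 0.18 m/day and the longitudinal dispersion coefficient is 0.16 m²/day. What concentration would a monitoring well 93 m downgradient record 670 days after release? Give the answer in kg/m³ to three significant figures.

0.000624 kg/m³

For an instantaneous plane source, C(x,t) = M/(n_e·A·√(4πDt)) · exp(−(x−vt)²/(4Dt)), with n_e·A the pore (flow) area.
Plume center vt = 0.18 × 670 = 120.6 m, so the well at 93 m is 27.6 m upgradient of the peak.
√(4πDt) = 36.70 m, giving peak height M/(n_e·A·√(4πDt)) = 0.64/(0.43 × 11 × 36.70) = 0.003687 kg/m³.
(x−vt)²/(4Dt) = (-27.6)²/(4 × 0.16 × 670) = 1.776; exp(−1.776) = 0.1693.
C = 0.003687 × 0.1693 = 0.000624 kg/m³.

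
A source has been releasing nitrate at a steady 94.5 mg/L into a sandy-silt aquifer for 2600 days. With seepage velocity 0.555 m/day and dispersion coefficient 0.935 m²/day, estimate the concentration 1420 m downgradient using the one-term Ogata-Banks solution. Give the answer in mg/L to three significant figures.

59.5 mg/L

For a continuous step input, C/C₀ ≈ ½·erfc((x−vt)/(2√(Dt))).
vt = 0.555 × 2600 = 1443 m and 2√(Dt) = 2√(0.935 × 2600) = 98.61 m.
Argument (x−vt)/(2√(Dt)) = (1420 − 1443)/98.61 = -0.2332; ½·erfc(-0.2332) = 0.6292.
C = 94.5 × 0.6292 = 59.5 mg/L.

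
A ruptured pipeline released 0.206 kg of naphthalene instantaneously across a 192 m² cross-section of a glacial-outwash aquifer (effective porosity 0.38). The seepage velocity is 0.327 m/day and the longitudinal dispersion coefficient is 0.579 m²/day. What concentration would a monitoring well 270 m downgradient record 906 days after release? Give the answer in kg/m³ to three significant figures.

For an instantaneous plane source, C(x,t) = M/(n_e·A·√(4πDt)) · exp(−(x−vt)²/(4Dt)), with n_e·A the pore (flow) area.
Plume center vt = 0.327 × 906 = 296.262 m, so the well at 270 m is 26.262 m upgradient of the peak.
√(4πDt) = 81.19 m, giving peak height M/(n_e·A·√(4πDt)) = 0.206/(0.38 × 192 × 81.19) = 3.478e-05 kg/m³.
(x−vt)²/(4Dt) = (-26.262)²/(4 × 0.579 × 906) = 0.3287; exp(−0.3287) = 0.7199.
C = 3.478e-05 × 0.7199 = 2.50e-05 kg/m³.

2.50e-05 kg/m³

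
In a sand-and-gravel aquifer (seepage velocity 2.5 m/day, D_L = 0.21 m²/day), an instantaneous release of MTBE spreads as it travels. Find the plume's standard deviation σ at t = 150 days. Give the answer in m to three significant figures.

Dispersive spreading gives a Gaussian with σ² = 2Dt; advection only shifts the center.
σ = √(2 × 0.21 × 150) = 7.94 m.

7.94 m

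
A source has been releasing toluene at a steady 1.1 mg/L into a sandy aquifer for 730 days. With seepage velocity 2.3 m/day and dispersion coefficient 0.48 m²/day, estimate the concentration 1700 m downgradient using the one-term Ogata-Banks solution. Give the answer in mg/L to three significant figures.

0.235 mg/L

For a continuous step input, C/C₀ ≈ ½·erfc((x−vt)/(2√(Dt))).
vt = 2.3 × 730 = 1679 m and 2√(Dt) = 2√(0.48 × 730) = 37.44 m.
Argument (x−vt)/(2√(Dt)) = (1700 − 1679)/37.44 = 0.5609; ½·erfc(0.5609) = 0.2138.
C = 1.1 × 0.2138 = 0.235 mg/L.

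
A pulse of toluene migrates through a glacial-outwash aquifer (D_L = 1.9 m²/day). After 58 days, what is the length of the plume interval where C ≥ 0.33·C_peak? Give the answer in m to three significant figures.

The plume is Gaussian with σ = √(2Dt) = √(2 × 1.9 × 58) = 14.85 m.
C/C_peak = exp(−Δx²/(2σ²)) = 0.33 ⇒ Δx = σ·√(−2 ln 0.33) = 14.85 × 1.489 = 22.11 m.
Width = 2Δx = 44.2 m.

44.2 m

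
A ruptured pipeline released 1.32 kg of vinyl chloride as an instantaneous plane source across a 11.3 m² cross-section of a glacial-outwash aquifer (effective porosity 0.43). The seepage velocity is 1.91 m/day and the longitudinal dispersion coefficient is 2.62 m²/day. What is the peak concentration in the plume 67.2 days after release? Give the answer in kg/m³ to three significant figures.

0.00578 kg/m³

The peak of an instantaneous 1D plume sits at x = vt; there the Gaussian factor is 1 and C_max = M/(n_e·A·√(4πDt)), where n_e·A is the pore area the mass is dissolved in.
√(4πDt) = √(4π × 2.62 × 67.2) = 47.04 m, so C_max = 1.32/(0.43 × 11.3 × 47.04) = 0.00578 kg/m³.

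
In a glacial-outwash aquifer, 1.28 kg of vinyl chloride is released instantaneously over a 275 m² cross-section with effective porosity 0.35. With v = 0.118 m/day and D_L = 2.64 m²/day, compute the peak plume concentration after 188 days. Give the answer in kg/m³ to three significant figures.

0.000168 kg/m³

The peak of an instantaneous 1D plume sits at x = vt; there the Gaussian factor is 1 and C_max = M/(n_e·A·√(4πDt)), where n_e·A is the pore area the mass is dissolved in.
√(4πDt) = √(4π × 2.64 × 188) = 78.97 m, so C_max = 1.28/(0.35 × 275 × 78.97) = 0.000168 kg/m³.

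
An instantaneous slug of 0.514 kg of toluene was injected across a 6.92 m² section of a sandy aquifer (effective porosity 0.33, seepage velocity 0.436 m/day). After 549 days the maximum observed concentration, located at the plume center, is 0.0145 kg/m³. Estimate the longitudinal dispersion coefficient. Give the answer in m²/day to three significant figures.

0.0349 m²/day

At the plume center C_max = M/(n_e·A·√(4πDt)), so D = M²/(4πt·(n_e·A·C_max)²).
n_e·A·C_max = 0.33 × 6.92 × 0.0145 = 0.03311 kg/m.
D = 0.514²/(4π × 549 × 0.03311²) = 0.0349 m²/day.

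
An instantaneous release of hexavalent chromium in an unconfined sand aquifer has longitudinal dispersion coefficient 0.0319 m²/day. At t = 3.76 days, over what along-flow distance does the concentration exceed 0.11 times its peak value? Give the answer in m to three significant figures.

The plume is Gaussian with σ = √(2Dt) = √(2 × 0.0319 × 3.76) = 0.4898 m.
C/C_peak = exp(−Δx²/(2σ²)) = 0.11 ⇒ Δx = σ·√(−2 ln 0.11) = 0.4898 × 2.101 = 1.029 m.
Width = 2Δx = 2.06 m.

2.06 m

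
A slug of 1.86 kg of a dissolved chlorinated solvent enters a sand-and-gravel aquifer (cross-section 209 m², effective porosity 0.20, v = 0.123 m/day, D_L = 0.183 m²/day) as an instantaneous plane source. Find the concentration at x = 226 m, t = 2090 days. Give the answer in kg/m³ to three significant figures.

0.000342 kg/m³

For an instantaneous plane source, C(x,t) = M/(n_e·A·√(4πDt)) · exp(−(x−vt)²/(4Dt)), with n_e·A the pore (flow) area.
Plume center vt = 0.123 × 2090 = 257.07 m, so the well at 226 m is 31.07 m upgradient of the peak.
√(4πDt) = 69.33 m, giving peak height M/(n_e·A·√(4πDt)) = 1.86/(0.20 × 209 × 69.33) = 0.0006418 kg/m³.
(x−vt)²/(4Dt) = (-31.07)²/(4 × 0.183 × 2090) = 0.6310; exp(−0.6310) = 0.5321.
C = 0.0006418 × 0.5321 = 0.000342 kg/m³.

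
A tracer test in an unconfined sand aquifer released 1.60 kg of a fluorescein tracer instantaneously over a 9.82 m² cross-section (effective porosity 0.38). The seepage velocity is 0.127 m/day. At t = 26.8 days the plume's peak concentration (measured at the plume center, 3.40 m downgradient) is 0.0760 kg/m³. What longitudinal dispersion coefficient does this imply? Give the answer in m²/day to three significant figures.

At the plume center C_max = M/(n_e·A·√(4πDt)), so D = M²/(4πt·(n_e·A·C_max)²).
n_e·A·C_max = 0.38 × 9.82 × 0.0760 = 0.2836 kg/m.
D = 1.60²/(4π × 26.8 × 0.2836²) = 0.0945 m²/day.

0.0945 m²/day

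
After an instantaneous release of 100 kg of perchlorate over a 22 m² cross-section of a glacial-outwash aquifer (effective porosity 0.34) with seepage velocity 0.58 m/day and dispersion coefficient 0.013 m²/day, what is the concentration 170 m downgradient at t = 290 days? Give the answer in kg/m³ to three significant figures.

1.57 kg/m³

For an instantaneous plane source, C(x,t) = M/(n_e·A·√(4πDt)) · exp(−(x−vt)²/(4Dt)), with n_e·A the pore (flow) area.
Plume center vt = 0.58 × 290 = 168.2 m, so the well at 170 m is 1.8 m downgradient of the peak.
√(4πDt) = 6.883 m, giving peak height M/(n_e·A·√(4πDt)) = 100/(0.34 × 22 × 6.883) = 1.942 kg/m³.
(x−vt)²/(4Dt) = (1.8)²/(4 × 0.013 × 290) = 0.2149; exp(−0.2149) = 0.8066.
C = 1.942 × 0.8066 = 1.57 kg/m³.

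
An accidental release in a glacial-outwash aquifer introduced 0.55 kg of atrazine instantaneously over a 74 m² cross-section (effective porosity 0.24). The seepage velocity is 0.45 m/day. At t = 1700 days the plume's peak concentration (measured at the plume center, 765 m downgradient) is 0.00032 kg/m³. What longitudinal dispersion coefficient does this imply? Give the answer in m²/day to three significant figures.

At the plume center C_max = M/(n_e·A·√(4πDt)), so D = M²/(4πt·(n_e·A·C_max)²).
n_e·A·C_max = 0.24 × 74 × 0.00032 = 0.005683 kg/m.
D = 0.55²/(4π × 1700 × 0.005683²) = 0.438 m²/day.

0.438 m²/day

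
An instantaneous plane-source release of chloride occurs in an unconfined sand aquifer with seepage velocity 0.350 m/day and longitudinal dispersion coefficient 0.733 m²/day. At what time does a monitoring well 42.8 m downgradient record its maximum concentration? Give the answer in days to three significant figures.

For the 1D instantaneous-source solution, setting ∂C/∂t = 0 at fixed x gives v²t² + 2Dt − x² = 0, so t = (√(D² + v²x²) − D)/v².
√(D² + v²x²) = √(0.733² + 0.350² × 42.8²) = 15.00; v² = 0.1225.
t = (15.00 − 0.733)/0.1225 = 116 days (vs. the pure-advection estimate x/v = 122 d).

116 days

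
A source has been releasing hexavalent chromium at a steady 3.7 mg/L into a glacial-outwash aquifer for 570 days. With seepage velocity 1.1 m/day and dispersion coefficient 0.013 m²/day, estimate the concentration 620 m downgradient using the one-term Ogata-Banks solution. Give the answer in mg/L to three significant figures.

3.57 mg/L

For a continuous step input, C/C₀ ≈ ½·erfc((x−vt)/(2√(Dt))).
vt = 1.1 × 570 = 627 m and 2√(Dt) = 2√(0.013 × 570) = 5.444 m.
Argument (x−vt)/(2√(Dt)) = (620 − 627)/5.444 = -1.286; ½·erfc(-1.286) = 0.9655.
C = 3.7 × 0.9655 = 3.57 mg/L.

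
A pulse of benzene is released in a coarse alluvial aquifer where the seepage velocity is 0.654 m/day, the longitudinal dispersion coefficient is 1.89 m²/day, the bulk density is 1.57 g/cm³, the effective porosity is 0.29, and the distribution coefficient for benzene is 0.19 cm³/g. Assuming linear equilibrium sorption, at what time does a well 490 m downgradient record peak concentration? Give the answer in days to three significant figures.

1510 days

Retardation factor R = 1 + ρ_b·K_d/n = 1 + 1.57 × 0.19/0.29 = 2.029.
Sorption retards both mechanisms: v_R = v/R = 0.3223 m/day, D_R = D/R = 0.9315 m²/day.
Peak time from v_R²t² + 2D_R t − x² = 0: t = (√(D_R² + v_R²x²) − D_R)/v_R².
√(D_R² + v_R²x²) = √(0.9315² + 0.3223² × 490²) = 157.9; v_R² = 0.1039.
t = (157.9 − 0.9315)/0.1039 = 1510 days.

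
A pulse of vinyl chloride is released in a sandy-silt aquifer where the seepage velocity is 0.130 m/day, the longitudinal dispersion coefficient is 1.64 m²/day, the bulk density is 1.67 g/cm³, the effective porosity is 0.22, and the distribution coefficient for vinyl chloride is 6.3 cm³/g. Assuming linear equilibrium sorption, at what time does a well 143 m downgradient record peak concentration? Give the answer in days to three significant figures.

Retardation factor R = 1 + ρ_b·K_d/n = 1 + 1.67 × 6.3/0.22 = 48.82.
Sorption retards both mechanisms: v_R = v/R = 0.002663 m/day, D_R = D/R = 0.03359 m²/day.
Peak time from v_R²t² + 2D_R t − x² = 0: t = (√(D_R² + v_R²x²) − D_R)/v_R².
√(D_R² + v_R²x²) = √(0.03359² + 0.002663² × 143²) = 0.3823; v_R² = 7.092e-06.
t = (0.3823 − 0.03359)/7.092e-06 = 49200 days.

49200 days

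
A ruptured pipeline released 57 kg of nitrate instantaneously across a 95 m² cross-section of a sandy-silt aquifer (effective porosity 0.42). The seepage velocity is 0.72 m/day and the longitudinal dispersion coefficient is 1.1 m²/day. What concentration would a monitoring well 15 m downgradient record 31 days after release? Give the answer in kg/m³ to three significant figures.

0.0466 kg/m³

For an instantaneous plane source, C(x,t) = M/(n_e·A·√(4πDt)) · exp(−(x−vt)²/(4Dt)), with n_e·A the pore (flow) area.
Plume center vt = 0.72 × 31 = 22.32 m, so the well at 15 m is 7.32 m upgradient of the peak.
√(4πDt) = 20.70 m, giving peak height M/(n_e·A·√(4πDt)) = 57/(0.42 × 95 × 20.70) = 0.06901 kg/m³.
(x−vt)²/(4Dt) = (-7.32)²/(4 × 1.1 × 31) = 0.3928; exp(−0.3928) = 0.6752.
C = 0.06901 × 0.6752 = 0.0466 kg/m³.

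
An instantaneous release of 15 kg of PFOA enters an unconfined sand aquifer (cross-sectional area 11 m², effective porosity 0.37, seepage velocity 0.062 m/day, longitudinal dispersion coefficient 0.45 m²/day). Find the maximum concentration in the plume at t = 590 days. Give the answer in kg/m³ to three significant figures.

The peak of an instantaneous 1D plume sits at x = vt; there the Gaussian factor is 1 and C_max = M/(n_e·A·√(4πDt)), where n_e·A is the pore area the mass is dissolved in.
√(4πDt) = √(4π × 0.45 × 590) = 57.76 m, so C_max = 15/(0.37 × 11 × 57.76) = 0.0638 kg/m³.

0.0638 kg/m³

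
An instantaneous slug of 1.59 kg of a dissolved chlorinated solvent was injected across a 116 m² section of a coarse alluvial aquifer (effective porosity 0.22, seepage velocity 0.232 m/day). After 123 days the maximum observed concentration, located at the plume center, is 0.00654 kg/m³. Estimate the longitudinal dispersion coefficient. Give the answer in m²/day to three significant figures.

0.0587 m²/day

At the plume center C_max = M/(n_e·A·√(4πDt)), so D = M²/(4πt·(n_e·A·C_max)²).
n_e·A·C_max = 0.22 × 116 × 0.00654 = 0.1669 kg/m.
D = 1.59²/(4π × 123 × 0.1669²) = 0.0587 m²/day.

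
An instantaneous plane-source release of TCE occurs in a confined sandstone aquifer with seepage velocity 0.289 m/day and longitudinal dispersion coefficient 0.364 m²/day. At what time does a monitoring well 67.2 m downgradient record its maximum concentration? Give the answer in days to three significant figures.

For the 1D instantaneous-source solution, setting ∂C/∂t = 0 at fixed x gives v²t² + 2Dt − x² = 0, so t = (√(D² + v²x²) − D)/v².
√(D² + v²x²) = √(0.364² + 0.289² × 67.2²) = 19.42; v² = 0.083521.
t = (19.42 − 0.364)/0.083521 = 228 days (vs. the pure-advection estimate x/v = 233 d).

228 days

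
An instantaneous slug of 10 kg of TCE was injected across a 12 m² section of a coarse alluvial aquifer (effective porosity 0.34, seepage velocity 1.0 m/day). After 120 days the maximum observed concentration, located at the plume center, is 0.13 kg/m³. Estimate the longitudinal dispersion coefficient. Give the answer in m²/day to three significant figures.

0.236 m²/day

At the plume center C_max = M/(n_e·A·√(4πDt)), so D = M²/(4πt·(n_e·A·C_max)²).
n_e·A·C_max = 0.34 × 12 × 0.13 = 0.5304 kg/m.
D = 10²/(4π × 120 × 0.5304²) = 0.236 m²/day.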